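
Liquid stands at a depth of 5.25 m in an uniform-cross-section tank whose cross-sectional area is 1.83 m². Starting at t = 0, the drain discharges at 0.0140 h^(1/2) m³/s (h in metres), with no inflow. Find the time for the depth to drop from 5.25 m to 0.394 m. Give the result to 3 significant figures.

With no inflow, A dh/dt = −0.0140 √h.
This is separable: 2 d(√h)/dt = −0.0140/A, so √h = √h₀ − (0.0140/(2A)) t.
t = 2A(√h₀ − √h)/0.0140 = 2·1.83·(√5.25 − √0.394)/0.0140
  = 3.6600 × (2.2913 − 0.62769) / 0.0140 = 434.91 s.

435 s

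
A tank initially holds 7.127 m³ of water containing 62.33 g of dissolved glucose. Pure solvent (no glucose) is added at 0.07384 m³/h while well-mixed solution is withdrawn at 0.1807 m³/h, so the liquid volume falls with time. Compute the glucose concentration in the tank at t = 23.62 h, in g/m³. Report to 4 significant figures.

6.465 g/m³

Total volume: dV/dt = Q_in − Q_out = -0.106860 m³/h, so V(t) = 7.127 − 0.106860 t and V(23.62) = 4.60297 m³.
Species balance (pure solvent in): dm/dt = −Q_out · m/V(t).
Separate: dm/m = −Q_out dt/V(t) ⇒ ln(m/m₀) = −(Q_out/(Q_in−Q_out)) ln(V/V₀).
m = m₀ (V₀/V)^(Q_out/(Q_in−Q_out)) = 62.33 × (7.127/4.60297)^(-1.69100) = 29.7597 g.
C = m/V = 29.7597/4.60297 = 6.46534 g/m³.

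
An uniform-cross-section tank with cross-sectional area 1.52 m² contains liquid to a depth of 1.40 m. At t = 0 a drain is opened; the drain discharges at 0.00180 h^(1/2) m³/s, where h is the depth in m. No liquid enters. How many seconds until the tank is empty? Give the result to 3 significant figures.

With no inflow, A dh/dt = −0.00180 √h.
∫ h^(−1/2) dh = −(0.00180/A) ∫ dt, giving 2√h = 2√h₀ − (0.00180/A) t.
Tank is empty when √h = 0: t_empty = 2A√h₀/0.00180.
t_empty = 2·1.52·√1.40/0.00180 = 3.0400·1.1832/0.00180 = 1998.3 s.

2000 s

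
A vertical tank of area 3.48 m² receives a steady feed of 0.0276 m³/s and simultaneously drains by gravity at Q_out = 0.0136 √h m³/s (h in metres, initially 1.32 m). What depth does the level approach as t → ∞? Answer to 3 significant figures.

4.12 m

A dh/dt = Q_in − 0.0136 √h. Steady state requires inflow = outflow:
Q_in = 0.0136 √h_ss ⇒ √h_ss = 0.0276/0.0136 = 2.0294.
h_ss = 2.0294² = 4.1185 m. (Since h₀ = 1.32 m < h_ss, the level will rise toward this value.)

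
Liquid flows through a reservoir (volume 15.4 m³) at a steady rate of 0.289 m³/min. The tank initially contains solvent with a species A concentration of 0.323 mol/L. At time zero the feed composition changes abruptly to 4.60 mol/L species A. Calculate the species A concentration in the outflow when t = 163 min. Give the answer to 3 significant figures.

4.40 mol/L

Transient balance on the dissolved component: V dC/dt = Q(C_in − C).
Rewrite as dC/dt + C/τ = C_in/τ, τ = V/Q = 53.287 min.
Solution: C(t) = C_in + (C₀ − C_in) e^(−t/τ).
C(163) = 4.60 + (0.323 − 4.60)·e^(−163/53.287) = 4.60 + (-4.2770)·0.046939 = 4.3992 mol/L.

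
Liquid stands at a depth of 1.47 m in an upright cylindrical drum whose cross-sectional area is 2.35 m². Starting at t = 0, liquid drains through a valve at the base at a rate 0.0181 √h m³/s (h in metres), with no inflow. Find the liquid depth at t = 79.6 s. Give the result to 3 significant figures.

0.821 m

With no inflow, A dh/dt = −0.0181 √h.
This is separable: 2 d(√h)/dt = −0.0181/A, so √h = √h₀ − (0.0181/(2A)) t.
√h = √1.47 − 0.0181·79.6/(2·2.35) = 1.2124 − 0.30654 = 0.90589.
h = 0.90589² = 0.82064 m.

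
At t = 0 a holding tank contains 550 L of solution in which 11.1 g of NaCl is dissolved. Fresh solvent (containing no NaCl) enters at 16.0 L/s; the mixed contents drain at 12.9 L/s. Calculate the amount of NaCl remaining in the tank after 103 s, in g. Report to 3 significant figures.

1.65 g

Let m(t) be the amount of NaCl. Volume: V(t) = V₀ + (Q_in − Q_out) t = 550 + 3.1000 t; V(103) = 869.30 L.
Solute balance: dm/dt = 0 − Q_out C = −Q_out m/V(t).
dm/m = −Q_out dt/(V₀ + 3.1000 t); integrating gives ln(m/m₀) = −(Q_out/(Q_in−Q_out)) ln(V/V₀).
m = m₀ (V₀/V)^(Q_out/(Q_in−Q_out)) = 11.1 × (550/869.30)^(4.1613) = 1.6521 g.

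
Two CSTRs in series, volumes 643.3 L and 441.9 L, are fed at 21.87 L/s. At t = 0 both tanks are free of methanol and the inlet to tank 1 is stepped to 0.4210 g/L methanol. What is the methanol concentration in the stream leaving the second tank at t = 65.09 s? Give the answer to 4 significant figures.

Time constants: τᵢ = Vᵢ/Q for each well-mixed tank.
τ₁ = 643.3/21.87 = 29.4147 s; τ₂ = 441.9/21.87 = 20.2058 s.
Tank 1: C₁ = C_in(1 − e^(−t/τ₁)). Tank 2 (τ₁ ≠ τ₂): C₂ = C_in[1 − (τ₁ e^(−t/τ₁) − τ₂ e^(−t/τ₂))/(τ₁ − τ₂)].
At t = 65.09: e^(−t/τ₁) = 0.109390, e^(−t/τ₂) = 0.0399008.
C₂ = 0.4210·[1 − (29.4147·0.109390 − 20.2058·0.0399008)/(9.20896)] = 0.4210·0.738141 = 0.310758 g/L.

0.3108 g/L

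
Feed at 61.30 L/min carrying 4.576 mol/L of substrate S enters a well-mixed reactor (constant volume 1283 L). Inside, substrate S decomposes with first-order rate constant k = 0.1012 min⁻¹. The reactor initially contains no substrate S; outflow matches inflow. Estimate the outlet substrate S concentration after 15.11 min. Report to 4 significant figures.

1.313 mol/L

V dC/dt = Q(C_in − C) − k V C.
dC/dt = (Q/V) C_in − (Q/V + k) C; effective rate a = Q/V + k = 0.0477786 + 0.1012 = 0.148979 min⁻¹.
C_ss = Q C_in/(Q + kV) = 1.46756 mol/L; C(t) = C_ss + (C₀ − C_ss) e^(−a t).
C(15.11) = 1.46756 + (-1.46756)·e^(−0.148979·15.11) = 1.46756 + (-1.46756)·0.105287 = 1.31305 mol/L.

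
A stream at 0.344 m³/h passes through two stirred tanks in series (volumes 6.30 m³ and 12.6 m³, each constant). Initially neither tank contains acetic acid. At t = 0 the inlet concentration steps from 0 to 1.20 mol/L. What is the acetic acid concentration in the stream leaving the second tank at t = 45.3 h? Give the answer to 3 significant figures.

Species balance on tank i: dCᵢ/dt = (Cᵢ₋₁ − Cᵢ)/τᵢ with τᵢ = Vᵢ/Q.
τ₁ = 6.30/0.344 = 18.314 h; τ₂ = 12.6/0.344 = 36.628 h.
Tank 1: C₁ = C_in(1 − e^(−t/τ₁)). Tank 2 (τ₁ ≠ τ₂): C₂ = C_in[1 − (τ₁ e^(−t/τ₁) − τ₂ e^(−t/τ₂))/(τ₁ − τ₂)].
At t = 45.3: e^(−t/τ₁) = 0.084287, e^(−t/τ₂) = 0.29032.
C₂ = 1.20·[1 − (18.314·0.084287 − 36.628·0.29032)/(-18.314)] = 1.20·0.50364 = 0.60437 mol/L.

0.604 mol/L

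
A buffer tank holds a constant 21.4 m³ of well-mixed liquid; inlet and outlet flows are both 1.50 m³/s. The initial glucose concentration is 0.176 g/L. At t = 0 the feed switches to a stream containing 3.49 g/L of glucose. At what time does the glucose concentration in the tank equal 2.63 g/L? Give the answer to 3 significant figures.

Species balance on the tank: V dC/dt = Q(C_in − C), so τ = V/Q = 14.267 s.
C(t) = C_in + (C₀ − C_in) e^(−t/τ). Set C = 2.63 and solve for t:
e^(−t/τ) = (C − C_in)/(C₀ − C_in) = (2.63 − 3.49)/(0.176 − 3.49) = 0.25951
t = −τ ln(…) = 14.267 × 1.3490 = 19.245 s.

19.2 s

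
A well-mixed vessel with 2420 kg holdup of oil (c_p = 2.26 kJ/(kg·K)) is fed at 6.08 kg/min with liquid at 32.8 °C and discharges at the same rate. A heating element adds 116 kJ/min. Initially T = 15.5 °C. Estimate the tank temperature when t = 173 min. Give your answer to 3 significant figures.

24.6 °C

M c_p dT/dt = ṁ c_p (T_in − T) + Q̇.
τ = M/ṁ = 398.03 min; T_ss = T_in + Q̇/(ṁ c_p) = 32.8 + 116/(6.08·2.26) = 41.242 °C.
This is linear first-order; T(t) = T_ss + (T₀ − T_ss) e^(−t/τ).
T(173) = 41.242 + (-25.742)·e^(−173/398.03) = 41.242 + (-25.742)·0.64749 = 24.574 °C.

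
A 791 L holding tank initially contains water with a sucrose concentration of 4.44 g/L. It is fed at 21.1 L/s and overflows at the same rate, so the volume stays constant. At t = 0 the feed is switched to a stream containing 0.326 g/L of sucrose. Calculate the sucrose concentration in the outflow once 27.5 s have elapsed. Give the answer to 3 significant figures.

Mass balance on the solute (V constant): V dC/dt = Q(C_in − C).
Rewrite as dC/dt + C/τ = C_in/τ, τ = V/Q = 37.488 s.
C approaches C_in exponentially: C(t) = C_in + (C₀ − C_in) e^(−t/τ).
C(27.5) = 0.326 + (4.44 − 0.326)·e^(−27.5/37.488) = 0.326 + (4.1140)·0.48019 = 2.3015 g/L.

2.30 g/L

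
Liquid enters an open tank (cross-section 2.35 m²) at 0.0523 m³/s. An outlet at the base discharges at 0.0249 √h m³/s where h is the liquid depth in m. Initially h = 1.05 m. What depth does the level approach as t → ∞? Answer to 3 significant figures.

4.41 m

A dh/dt = Q_in − 0.0249 √h. Steady state requires inflow = outflow:
Q_in = 0.0249 √h_ss ⇒ √h_ss = 0.0523/0.0249 = 2.1004.
h_ss = 2.1004² = 4.4117 m. (Since h₀ = 1.05 m < h_ss, the level will rise toward this value.)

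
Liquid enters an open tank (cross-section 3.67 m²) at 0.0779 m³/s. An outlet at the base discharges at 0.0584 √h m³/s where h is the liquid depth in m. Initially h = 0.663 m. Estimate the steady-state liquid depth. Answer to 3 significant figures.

1.78 m

A dh/dt = Q_in − 0.0584 √h. Steady state requires inflow = outflow:
Q_in = 0.0584 √h_ss ⇒ √h_ss = 0.0779/0.0584 = 1.3339.
h_ss = 1.3339² = 1.7793 m. (Since h₀ = 0.663 m < h_ss, the level will rise toward this value.)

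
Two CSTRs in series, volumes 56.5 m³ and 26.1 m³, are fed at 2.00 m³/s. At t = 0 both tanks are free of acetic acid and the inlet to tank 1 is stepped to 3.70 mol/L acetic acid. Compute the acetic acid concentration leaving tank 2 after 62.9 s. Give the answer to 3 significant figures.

2.98 mol/L

Time constants: τᵢ = Vᵢ/Q for each well-mixed tank.
τ₁ = 56.5/2.00 = 28.250 s; τ₂ = 26.1/2.00 = 13.050 s.
Solving the cascade with C₁(0)=C₂(0)=0 gives C₂(t) = C_in[1 − (τ₁ e^(−t/τ₁) − τ₂ e^(−t/τ₂))/(τ₁ − τ₂)].
At t = 62.9: e^(−t/τ₁) = 0.10790, e^(−t/τ₂) = 0.0080674.
C₂ = 3.70·[1 − (28.250·0.10790 − 13.050·0.0080674)/(15.200)] = 3.70·0.80639 = 2.9836 mol/L.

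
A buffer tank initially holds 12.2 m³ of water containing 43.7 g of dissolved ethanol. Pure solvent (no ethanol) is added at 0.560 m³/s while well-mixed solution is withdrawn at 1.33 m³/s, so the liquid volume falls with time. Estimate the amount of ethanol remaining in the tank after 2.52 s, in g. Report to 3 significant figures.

32.4 g

Let m(t) be the amount of ethanol. Volume: V(t) = V₀ + (Q_in − Q_out) t = 12.2 − 0.77000 t; V(2.52) = 10.260 m³.
Species balance (pure solvent in): dm/dt = −Q_out · m/V(t).
Separate: dm/m = −Q_out dt/V(t) ⇒ ln(m/m₀) = −(Q_out/(Q_in−Q_out)) ln(V/V₀).
m = m₀ (V₀/V)^(Q_out/(Q_in−Q_out)) = 43.7 × (12.2/10.260)^(-1.7273) = 32.400 g.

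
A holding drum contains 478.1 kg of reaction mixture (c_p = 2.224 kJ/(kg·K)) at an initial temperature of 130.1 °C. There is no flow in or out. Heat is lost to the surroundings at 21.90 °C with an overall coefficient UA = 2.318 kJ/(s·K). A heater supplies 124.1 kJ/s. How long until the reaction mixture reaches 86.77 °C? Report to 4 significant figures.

M c_p dT/dt = −UA(T − T_amb) + Q̇.
τ = M c_p/UA = 458.712 s; T_ss = T_amb + Q̇/UA = 21.90 + 124.1/2.318 = 75.4375 °C.
T(t) = T_ss + (T₀ − T_ss)e^(−t/τ); set T = 86.77:
t = −τ ln[(T − T_ss)/(T₀ − T_ss)] = −458.712 · ln(0.207317) = 721.786 s.

721.8 s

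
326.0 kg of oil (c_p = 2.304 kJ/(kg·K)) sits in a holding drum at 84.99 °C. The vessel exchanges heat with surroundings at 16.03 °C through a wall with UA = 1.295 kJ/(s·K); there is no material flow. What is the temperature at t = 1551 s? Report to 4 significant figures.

First-law balance (no shaft work): M c_p dT/dt = −UA(T − T_amb).
dT/dt = (T_ss − T)/τ with T_ss = T_amb = 16.0300 °C, τ = M c_p/UA = 326.0·2.304/1.295 = 580.003 s.
Integrating: T(t) = T_ss + (T₀ − T_ss) e^(−t/τ).
T(1551) = 16.0300 + (68.9600)·0.0689672 = 20.7860 °C.

20.79 °C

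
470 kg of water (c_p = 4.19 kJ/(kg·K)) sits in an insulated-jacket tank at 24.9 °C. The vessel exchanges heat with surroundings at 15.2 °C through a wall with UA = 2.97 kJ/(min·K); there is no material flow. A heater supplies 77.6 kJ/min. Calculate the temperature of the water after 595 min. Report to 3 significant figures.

34.6 °C

M c_p dT/dt = −UA(T − T_amb) + Q̇.
dT/dt = (T_ss − T)/τ with T_ss = T_amb + Q̇/UA = 15.2 + 77.6/2.97 = 41.328 °C, τ = M c_p/UA = 470·4.19/2.97 = 663.06 min.
This is linear first-order; T(t) = T_ss + (T₀ − T_ss) e^(−t/τ).
T(595) = 41.328 + (-16.428)·0.40765 = 34.631 °C.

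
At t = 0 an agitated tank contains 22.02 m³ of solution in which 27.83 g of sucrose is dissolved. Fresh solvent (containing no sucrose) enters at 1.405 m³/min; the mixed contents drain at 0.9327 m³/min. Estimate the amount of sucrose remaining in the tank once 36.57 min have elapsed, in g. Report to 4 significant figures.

Let m(t) be the amount of sucrose. Volume: V(t) = V₀ + (Q_in − Q_out) t = 22.02 + 0.472300 t; V(36.57) = 39.2920 m³.
Solute balance: dm/dt = 0 − Q_out C = −Q_out m/V(t).
Separate: dm/m = −Q_out dt/V(t) ⇒ ln(m/m₀) = −(Q_out/(Q_in−Q_out)) ln(V/V₀).
m = m₀ (V₀/V)^(Q_out/(Q_in−Q_out)) = 27.83 × (22.02/39.2920)^(1.97480) = 8.86902 g.

8.869 g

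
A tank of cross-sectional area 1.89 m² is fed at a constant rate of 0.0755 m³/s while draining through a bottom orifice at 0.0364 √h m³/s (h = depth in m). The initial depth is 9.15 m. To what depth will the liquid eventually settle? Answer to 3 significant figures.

A dh/dt = Q_in − 0.0364 √h. Steady state requires inflow = outflow:
Q_in = 0.0364 √h_ss ⇒ √h_ss = 0.0755/0.0364 = 2.0742.
h_ss = 2.0742² = 4.3022 m. (Since h₀ = 9.15 m > h_ss, the level will fall toward this value.)

4.30 m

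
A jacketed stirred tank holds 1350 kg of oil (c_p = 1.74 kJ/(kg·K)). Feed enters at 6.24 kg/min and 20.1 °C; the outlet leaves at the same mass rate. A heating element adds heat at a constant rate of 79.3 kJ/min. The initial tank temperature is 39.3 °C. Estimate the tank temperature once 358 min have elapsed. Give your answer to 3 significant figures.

First-law balance (no shaft work): M c_p dT/dt = ṁ c_p (T_in − T) + 79.3.
Rearrange: dT/dt = (T_ss − T)/τ with τ = M/ṁ = 216.35 min and T_ss = T_in + Q̇/(ṁ c_p) = 27.404 °C.
Solution: T(t) = T_ss + (T₀ − T_ss) e^(−t/τ).
T(358) = 27.404 + (11.896)·e^(−358/216.35) = 27.404 + (11.896)·0.19114 = 29.677 °C.

29.7 °C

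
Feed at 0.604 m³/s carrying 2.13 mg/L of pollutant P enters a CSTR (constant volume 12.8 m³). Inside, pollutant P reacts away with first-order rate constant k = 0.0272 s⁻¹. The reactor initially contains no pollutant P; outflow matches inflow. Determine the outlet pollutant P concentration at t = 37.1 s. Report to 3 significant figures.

1.27 mg/L

Species balance: V dC/dt = Q C_in − Q C − k V C.
dC/dt = (Q/V) C_in − (Q/V + k) C; effective rate a = Q/V + k = 0.047187 + 0.0272 = 0.074387 s⁻¹.
C_ss = Q C_in/(Q + kV) = 1.3512 mg/L; C(t) = C_ss + (C₀ − C_ss) e^(−a t).
C(37.1) = 1.3512 + (-1.3512)·e^(−0.074387·37.1) = 1.3512 + (-1.3512)·0.063306 = 1.2656 mg/L.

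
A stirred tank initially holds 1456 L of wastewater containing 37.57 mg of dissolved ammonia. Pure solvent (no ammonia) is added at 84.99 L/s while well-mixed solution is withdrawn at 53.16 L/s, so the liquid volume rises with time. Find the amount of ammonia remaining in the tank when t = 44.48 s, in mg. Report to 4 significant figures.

Total volume: dV/dt = Q_in − Q_out = 31.8300 L/s, so V(t) = 1456 + 31.8300 t and V(44.48) = 2871.80 L.
Species balance (pure solvent in): dm/dt = −Q_out · m/V(t).
dm/m = −Q_out dt/(V₀ + 31.8300 t); integrating gives ln(m/m₀) = −(Q_out/(Q_in−Q_out)) ln(V/V₀).
m = m₀ (V₀/V)^(Q_out/(Q_in−Q_out)) = 37.57 × (1456/2871.80)^(1.67012) = 12.0828 mg.

12.08 mg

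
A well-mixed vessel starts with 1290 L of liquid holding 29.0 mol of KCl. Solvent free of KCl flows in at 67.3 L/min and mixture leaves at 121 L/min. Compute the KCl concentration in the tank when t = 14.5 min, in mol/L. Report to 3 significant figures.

0.00705 mol/L

Total volume: dV/dt = Q_in − Q_out = -53.700 L/min, so V(t) = 1290 − 53.700 t and V(14.5) = 511.35 L.
Species balance (pure solvent in): dm/dt = −Q_out · m/V(t).
Separate: dm/m = −Q_out dt/V(t) ⇒ ln(m/m₀) = −(Q_out/(Q_in−Q_out)) ln(V/V₀).
m = m₀ (V₀/V)^(Q_out/(Q_in−Q_out)) = 29.0 × (1290/511.35)^(-2.2533) = 3.6048 mol.
C = m/V = 3.6048/511.35 = 0.0070495 mol/L.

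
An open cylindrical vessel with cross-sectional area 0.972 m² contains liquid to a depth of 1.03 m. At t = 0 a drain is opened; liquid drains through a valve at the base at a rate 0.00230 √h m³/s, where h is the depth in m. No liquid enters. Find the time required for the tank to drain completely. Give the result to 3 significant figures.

858 s

A dh/dt = −Q_out = −0.00230 √h.
Separate and integrate: 2(√h − √h₀) = −(0.00230/A) t.
Tank is empty when √h = 0: t_empty = 2A√h₀/0.00230.
t_empty = 2·0.972·√1.03/0.00230 = 1.9440·1.0149/0.00230 = 857.80 s.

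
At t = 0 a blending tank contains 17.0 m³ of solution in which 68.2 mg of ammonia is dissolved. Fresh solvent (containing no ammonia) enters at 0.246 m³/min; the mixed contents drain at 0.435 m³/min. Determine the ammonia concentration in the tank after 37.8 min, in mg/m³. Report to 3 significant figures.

Total volume: dV/dt = Q_in − Q_out = -0.18900 m³/min, so V(t) = 17.0 − 0.18900 t and V(37.8) = 9.8558 m³.
Species balance (pure solvent in): dm/dt = −Q_out · m/V(t).
dm/m = −Q_out dt/(V₀ − 0.18900 t); integrating gives ln(m/m₀) = −(Q_out/(Q_in−Q_out)) ln(V/V₀).
m = m₀ (V₀/V)^(Q_out/(Q_in−Q_out)) = 68.2 × (17.0/9.8558)^(-2.3016) = 19.448 mg.
C = m/V = 19.448/9.8558 = 1.9732 mg/m³.

1.97 mg/m³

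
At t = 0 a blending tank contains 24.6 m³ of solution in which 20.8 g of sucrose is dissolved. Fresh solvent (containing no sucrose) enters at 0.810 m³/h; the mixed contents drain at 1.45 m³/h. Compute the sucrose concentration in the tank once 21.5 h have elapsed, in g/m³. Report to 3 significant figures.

0.300 g/m³

Total volume: dV/dt = Q_in − Q_out = -0.64000 m³/h, so V(t) = 24.6 − 0.64000 t and V(21.5) = 10.840 m³.
No sucrose enters, so dm/dt = −Q_out · (m/V).
Separate: dm/m = −Q_out dt/V(t) ⇒ ln(m/m₀) = −(Q_out/(Q_in−Q_out)) ln(V/V₀).
m = m₀ (V₀/V)^(Q_out/(Q_in−Q_out)) = 20.8 × (24.6/10.840)^(-2.2656) = 3.2487 g.
C = m/V = 3.2487/10.840 = 0.29970 g/m³.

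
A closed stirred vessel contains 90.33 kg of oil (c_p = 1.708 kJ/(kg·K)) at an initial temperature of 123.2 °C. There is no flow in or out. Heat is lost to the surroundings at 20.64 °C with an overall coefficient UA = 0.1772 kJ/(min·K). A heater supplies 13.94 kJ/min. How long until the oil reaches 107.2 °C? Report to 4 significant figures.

964.5 min

Heat balance on the well-mixed liquid: M c_p dT/dt = −UA(T − T_amb) + Q̇.
τ = M c_p/UA = 870.675 min; T_ss = T_amb + Q̇/UA = 20.64 + 13.94/0.1772 = 99.3082 °C.
T(t) = T_ss + (T₀ − T_ss)e^(−t/τ); set T = 107.2:
t = −τ ln[(T − T_ss)/(T₀ − T_ss)] = −870.675 · ln(0.330315) = 964.454 min.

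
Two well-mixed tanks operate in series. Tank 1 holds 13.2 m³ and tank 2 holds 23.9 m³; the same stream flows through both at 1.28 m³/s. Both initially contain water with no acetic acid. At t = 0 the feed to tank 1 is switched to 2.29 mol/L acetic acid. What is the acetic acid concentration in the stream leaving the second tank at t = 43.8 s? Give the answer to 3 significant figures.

1.84 mol/L

Time constants: τᵢ = Vᵢ/Q for each well-mixed tank.
τ₁ = 13.2/1.28 = 10.312 s; τ₂ = 23.9/1.28 = 18.672 s.
Solving the cascade with C₁(0)=C₂(0)=0 gives C₂(t) = C_in[1 − (τ₁ e^(−t/τ₁) − τ₂ e^(−t/τ₂))/(τ₁ − τ₂)].
At t = 43.8: e^(−t/τ₁) = 0.014303, e^(−t/τ₂) = 0.095773.
C₂ = 2.29·[1 − (10.312·0.014303 − 18.672·0.095773)/(-8.3594)] = 2.29·0.80372 = 1.8405 mol/L.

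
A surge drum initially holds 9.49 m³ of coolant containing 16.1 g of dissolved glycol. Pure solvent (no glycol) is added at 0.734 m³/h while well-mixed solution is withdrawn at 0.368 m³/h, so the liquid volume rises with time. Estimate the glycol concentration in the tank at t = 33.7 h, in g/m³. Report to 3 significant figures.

0.319 g/m³

Let m(t) be the amount of glycol. Volume: V(t) = V₀ + (Q_in − Q_out) t = 9.49 + 0.36600 t; V(33.7) = 21.824 m³.
No glycol enters, so dm/dt = −Q_out · (m/V).
dm/m = −Q_out dt/(V₀ + 0.36600 t); integrating gives ln(m/m₀) = −(Q_out/(Q_in−Q_out)) ln(V/V₀).
m = m₀ (V₀/V)^(Q_out/(Q_in−Q_out)) = 16.1 × (9.49/21.824)^(1.0055) = 6.9691 g.
C = m/V = 6.9691/21.824 = 0.31933 g/m³.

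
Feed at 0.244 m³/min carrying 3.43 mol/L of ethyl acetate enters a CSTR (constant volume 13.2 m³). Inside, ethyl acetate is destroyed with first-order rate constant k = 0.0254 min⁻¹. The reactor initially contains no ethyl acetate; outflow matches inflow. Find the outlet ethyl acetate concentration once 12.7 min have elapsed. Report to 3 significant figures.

V dC/dt = Q(C_in − C) − k V C.
This is linear with rate a = Q/V + k = 0.043885 min⁻¹.
C_ss = Q C_in/(Q + kV) = 1.4448 mol/L; C(t) = C_ss + (C₀ − C_ss) e^(−a t).
C(12.7) = 1.4448 + (-1.4448)·e^(−0.043885·12.7) = 1.4448 + (-1.4448)·0.57273 = 0.61730 mol/L.

0.617 mol/L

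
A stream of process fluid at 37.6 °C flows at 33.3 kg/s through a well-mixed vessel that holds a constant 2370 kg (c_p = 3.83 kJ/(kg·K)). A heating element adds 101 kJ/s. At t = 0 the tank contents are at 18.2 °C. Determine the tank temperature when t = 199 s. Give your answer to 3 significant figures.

Energy balance: M c_p dT/dt = ṁ c_p (T_in − T) + 101.
Rearrange: dT/dt = (T_ss − T)/τ with τ = M/ṁ = 71.171 s and T_ss = T_in + Q̇/(ṁ c_p) = 38.392 °C.
Integrating: T(t) = T_ss + (T₀ − T_ss) e^(−t/τ).
T(199) = 38.392 + (-20.192)·e^(−199/71.171) = 38.392 + (-20.192)·0.061049 = 37.159 °C.

37.2 °C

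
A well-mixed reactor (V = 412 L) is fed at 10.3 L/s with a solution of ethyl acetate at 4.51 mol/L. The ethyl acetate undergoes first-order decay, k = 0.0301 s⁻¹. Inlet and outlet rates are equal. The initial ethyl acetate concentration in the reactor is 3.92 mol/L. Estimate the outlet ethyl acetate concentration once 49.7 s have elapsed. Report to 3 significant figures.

V dC/dt = Q(C_in − C) − k V C.
This is linear with rate a = Q/V + k = 0.055100 s⁻¹.
C_ss = Q C_in/(Q + kV) = 2.0463 mol/L; C(t) = C_ss + (C₀ − C_ss) e^(−a t).
C(49.7) = 2.0463 + (1.8737)·e^(−0.055100·49.7) = 2.0463 + (1.8737)·0.064669 = 2.1675 mol/L.

2.17 mol/L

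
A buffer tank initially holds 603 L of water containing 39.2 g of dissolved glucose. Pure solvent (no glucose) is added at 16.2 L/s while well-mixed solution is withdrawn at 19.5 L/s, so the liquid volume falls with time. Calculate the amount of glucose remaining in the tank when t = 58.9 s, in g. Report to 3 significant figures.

3.93 g

Total volume: dV/dt = Q_in − Q_out = -3.3000 L/s, so V(t) = 603 − 3.3000 t and V(58.9) = 408.63 L.
Solute balance: dm/dt = 0 − Q_out C = −Q_out m/V(t).
dm/m = −Q_out dt/(V₀ − 3.3000 t); integrating gives ln(m/m₀) = −(Q_out/(Q_in−Q_out)) ln(V/V₀).
m = m₀ (V₀/V)^(Q_out/(Q_in−Q_out)) = 39.2 × (603/408.63)^(-5.9091) = 3.9330 g.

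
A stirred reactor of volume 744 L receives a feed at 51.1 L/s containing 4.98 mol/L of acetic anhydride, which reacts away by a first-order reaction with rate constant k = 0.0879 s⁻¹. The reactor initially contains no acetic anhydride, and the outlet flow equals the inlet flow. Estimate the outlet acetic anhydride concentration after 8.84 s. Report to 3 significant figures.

1.64 mol/L

V dC/dt = Q(C_in − C) − k V C.
This is linear with rate a = Q/V + k = 0.15658 s⁻¹.
C_ss = Q C_in/(Q + kV) = 2.1844 mol/L; C(t) = C_ss + (C₀ − C_ss) e^(−a t).
C(8.84) = 2.1844 + (-2.1844)·e^(−0.15658·8.84) = 2.1844 + (-2.1844)·0.25053 = 1.6372 mol/L.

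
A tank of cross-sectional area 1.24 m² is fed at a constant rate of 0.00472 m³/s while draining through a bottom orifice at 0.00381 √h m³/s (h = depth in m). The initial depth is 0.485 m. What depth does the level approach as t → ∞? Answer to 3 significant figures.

1.53 m

Mass balance (ρ constant): A dh/dt = Q_in − 0.00381 √h. At steady state dh/dt = 0:
Q_in = 0.00381 √h_ss ⇒ √h_ss = 0.00472/0.00381 = 1.2388.
h_ss = 1.2388² = 1.5347 m. (Since h₀ = 0.485 m < h_ss, the level will rise toward this value.)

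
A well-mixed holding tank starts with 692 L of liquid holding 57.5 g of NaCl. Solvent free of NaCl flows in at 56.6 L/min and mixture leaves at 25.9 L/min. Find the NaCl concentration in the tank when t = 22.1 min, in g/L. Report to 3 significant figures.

Total volume: dV/dt = Q_in − Q_out = 30.700 L/min, so V(t) = 692 + 30.700 t and V(22.1) = 1370.5 L.
Species balance (pure solvent in): dm/dt = −Q_out · m/V(t).
dm/m = −Q_out dt/(V₀ + 30.700 t); integrating gives ln(m/m₀) = −(Q_out/(Q_in−Q_out)) ln(V/V₀).
m = m₀ (V₀/V)^(Q_out/(Q_in−Q_out)) = 57.5 × (692/1370.5)^(0.84365) = 32.308 g.
C = m/V = 32.308/1370.5 = 0.023574 g/L.

0.0236 g/L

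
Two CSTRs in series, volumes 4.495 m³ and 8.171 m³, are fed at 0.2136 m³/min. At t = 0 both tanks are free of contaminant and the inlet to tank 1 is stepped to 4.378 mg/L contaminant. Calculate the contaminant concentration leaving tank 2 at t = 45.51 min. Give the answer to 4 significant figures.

Time constants: τᵢ = Vᵢ/Q for each well-mixed tank.
τ₁ = 4.495/0.2136 = 21.0440 min; τ₂ = 8.171/0.2136 = 38.2537 min.
Tank 1: C₁ = C_in(1 − e^(−t/τ₁)). Tank 2 (τ₁ ≠ τ₂): C₂ = C_in[1 − (τ₁ e^(−t/τ₁) − τ₂ e^(−t/τ₂))/(τ₁ − τ₂)].
At t = 45.51: e^(−t/τ₁) = 0.115024, e^(−t/τ₂) = 0.304316.
C₂ = 4.378·[1 − (21.0440·0.115024 − 38.2537·0.304316)/(-17.2097)] = 4.378·0.464218 = 2.03235 mg/L.

2.032 mg/L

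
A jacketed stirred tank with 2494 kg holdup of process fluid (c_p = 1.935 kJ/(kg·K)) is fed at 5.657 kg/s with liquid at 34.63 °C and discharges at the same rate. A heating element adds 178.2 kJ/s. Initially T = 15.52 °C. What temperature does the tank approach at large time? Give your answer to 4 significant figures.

Heat balance on the well-mixed liquid: M c_p dT/dt = ṁ c_p (T_in − T) + 178.2.
At steady state dT/dt = 0 ⇒ T_ss = T_in + Q̇/(ṁ c_p) = 34.63 + 178.2/(5.657·1.935) = 50.9095 °C.

50.91 °C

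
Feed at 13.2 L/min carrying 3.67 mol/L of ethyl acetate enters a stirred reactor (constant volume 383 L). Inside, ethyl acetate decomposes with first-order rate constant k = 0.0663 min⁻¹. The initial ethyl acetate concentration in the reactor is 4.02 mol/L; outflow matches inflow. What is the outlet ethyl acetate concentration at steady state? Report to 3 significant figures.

1.26 mol/L

Accumulation = in − out − consumed: V dC/dt = Q C_in − Q C − k V C.
Steady state (dC/dt = 0): C_ss = Q C_in/(Q + kV) = C_in/(1 + kV/Q).
C_ss = 13.2·3.67/(13.2 + 0.0663·383) = 48.444/38.593 = 1.2553 mol/L.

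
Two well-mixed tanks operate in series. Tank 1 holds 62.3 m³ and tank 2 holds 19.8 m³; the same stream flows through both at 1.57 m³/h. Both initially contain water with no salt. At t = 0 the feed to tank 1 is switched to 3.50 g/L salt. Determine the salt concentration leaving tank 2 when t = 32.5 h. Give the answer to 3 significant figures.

Each tank obeys Vᵢ dCᵢ/dt = Q(Cᵢ₋₁ − Cᵢ), so τᵢ = Vᵢ/Q.
τ₁ = 62.3/1.57 = 39.682 h; τ₂ = 19.8/1.57 = 12.611 h.
Solving the cascade with C₁(0)=C₂(0)=0 gives C₂(t) = C_in[1 − (τ₁ e^(−t/τ₁) − τ₂ e^(−t/τ₂))/(τ₁ − τ₂)].
At t = 32.5: e^(−t/τ₁) = 0.44086, e^(−t/τ₂) = 0.076000.
C₂ = 3.50·[1 − (39.682·0.44086 − 12.611·0.076000)/(27.070)] = 3.50·0.38915 = 1.3620 g/L.

1.36 g/L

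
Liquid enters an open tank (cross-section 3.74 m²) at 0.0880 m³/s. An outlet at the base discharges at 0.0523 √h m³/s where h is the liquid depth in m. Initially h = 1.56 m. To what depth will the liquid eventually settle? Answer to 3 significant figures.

2.83 m

Level balance: A dh/dt = 0.0880 − 0.0523 √h. Setting dh/dt = 0:
Q_in = 0.0523 √h_ss ⇒ √h_ss = 0.0880/0.0523 = 1.6826.
h_ss = 1.6826² = 2.8311 m. (Since h₀ = 1.56 m < h_ss, the level will rise toward this value.)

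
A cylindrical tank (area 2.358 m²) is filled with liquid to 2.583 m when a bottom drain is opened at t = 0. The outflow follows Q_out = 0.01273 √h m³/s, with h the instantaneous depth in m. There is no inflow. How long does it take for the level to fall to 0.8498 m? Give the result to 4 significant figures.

A dh/dt = −Q_out = −0.01273 √h.
∫ h^(−1/2) dh = −(0.01273/A) ∫ dt, giving 2√h = 2√h₀ − (0.01273/A) t.
t = 2A(√h₀ − √h)/0.01273 = 2·2.358·(√2.583 − √0.8498)/0.01273
  = 4.71600 × (1.60717 − 0.921846) / 0.01273 = 253.888 s.

253.9 s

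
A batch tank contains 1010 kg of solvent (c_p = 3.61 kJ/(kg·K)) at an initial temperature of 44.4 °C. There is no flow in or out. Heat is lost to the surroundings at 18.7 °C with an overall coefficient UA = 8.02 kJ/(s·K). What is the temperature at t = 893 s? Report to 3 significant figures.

M c_p dT/dt = −UA(T − T_amb).
dT/dt = (T_ss − T)/τ with T_ss = T_amb = 18.700 °C, τ = M c_p/UA = 1010·3.61/8.02 = 454.63 s.
This is linear first-order; T(t) = T_ss + (T₀ − T_ss) e^(−t/τ).
T(893) = 18.700 + (25.700)·0.14026 = 22.305 °C.

22.3 °C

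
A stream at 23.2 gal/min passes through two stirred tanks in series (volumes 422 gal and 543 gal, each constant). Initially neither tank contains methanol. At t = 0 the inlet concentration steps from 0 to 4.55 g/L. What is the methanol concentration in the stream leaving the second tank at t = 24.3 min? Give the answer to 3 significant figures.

1.49 g/L

Each tank obeys Vᵢ dCᵢ/dt = Q(Cᵢ₋₁ − Cᵢ), so τᵢ = Vᵢ/Q.
τ₁ = 422/23.2 = 18.190 min; τ₂ = 543/23.2 = 23.405 min.
Solving the cascade with C₁(0)=C₂(0)=0 gives C₂(t) = C_in[1 − (τ₁ e^(−t/τ₁) − τ₂ e^(−t/τ₂))/(τ₁ − τ₂)].
At t = 24.3: e^(−t/τ₁) = 0.26292, e^(−t/τ₂) = 0.35408.
C₂ = 4.55·[1 − (18.190·0.26292 − 23.405·0.35408)/(-5.2155)] = 4.55·0.32797 = 1.4923 g/L.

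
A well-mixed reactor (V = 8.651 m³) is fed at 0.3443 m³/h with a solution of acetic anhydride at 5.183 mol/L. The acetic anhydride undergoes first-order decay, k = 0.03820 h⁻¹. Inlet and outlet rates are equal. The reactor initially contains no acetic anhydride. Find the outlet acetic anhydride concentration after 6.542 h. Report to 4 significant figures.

1.057 mol/L

Accumulation = in − out − consumed: V dC/dt = Q C_in − Q C − k V C.
This is linear with rate a = Q/V + k = 0.0779989 h⁻¹.
C_ss = Q C_in/(Q + kV) = 2.64462 mol/L; C(t) = C_ss + (C₀ − C_ss) e^(−a t).
C(6.542) = 2.64462 + (-2.64462)·e^(−0.0779989·6.542) = 2.64462 + (-2.64462)·0.600334 = 1.05696 mol/L.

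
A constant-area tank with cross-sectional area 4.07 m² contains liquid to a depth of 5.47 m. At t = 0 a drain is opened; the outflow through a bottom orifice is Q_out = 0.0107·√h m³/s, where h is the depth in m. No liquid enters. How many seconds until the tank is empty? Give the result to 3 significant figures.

1780 s

Accumulation of liquid (constant cross-section A): A dh/dt = −0.0107 √h.
Separate and integrate: 2(√h − √h₀) = −(0.0107/A) t.
Set h = 0: 2√h₀ = (0.0107/A) t_empty ⇒ t_empty = 2A√h₀/0.0107.
t_empty = 2·4.07·√5.47/0.0107 = 8.1400·2.3388/0.0107 = 1779.2 s.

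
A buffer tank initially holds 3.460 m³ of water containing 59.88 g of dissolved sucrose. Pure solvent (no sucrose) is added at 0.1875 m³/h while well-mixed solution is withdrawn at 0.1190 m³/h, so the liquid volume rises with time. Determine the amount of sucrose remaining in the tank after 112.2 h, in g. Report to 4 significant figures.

Total volume: dV/dt = Q_in − Q_out = 0.0685000 m³/h, so V(t) = 3.460 + 0.0685000 t and V(112.2) = 11.1457 m³.
Solute balance: dm/dt = 0 − Q_out C = −Q_out m/V(t).
dm/m = −Q_out dt/(V₀ + 0.0685000 t); integrating gives ln(m/m₀) = −(Q_out/(Q_in−Q_out)) ln(V/V₀).
m = m₀ (V₀/V)^(Q_out/(Q_in−Q_out)) = 59.88 × (3.460/11.1457)^(1.73723) = 7.84723 g.

7.847 g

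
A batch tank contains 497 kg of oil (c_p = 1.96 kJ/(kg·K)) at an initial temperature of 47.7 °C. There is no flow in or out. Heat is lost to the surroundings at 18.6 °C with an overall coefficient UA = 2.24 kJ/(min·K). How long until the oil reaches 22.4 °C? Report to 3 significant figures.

885 min

Unsteady energy balance on the tank contents: M c_p dT/dt = −UA(T − T_amb).
τ = M c_p/UA = 434.87 min; T_ss = T_amb = 18.600 °C.
T(t) = T_ss + (T₀ − T_ss)e^(−t/τ); set T = 22.4:
t = −τ ln[(T − T_ss)/(T₀ − T_ss)] = −434.87 · ln(0.13058) = 885.29 min.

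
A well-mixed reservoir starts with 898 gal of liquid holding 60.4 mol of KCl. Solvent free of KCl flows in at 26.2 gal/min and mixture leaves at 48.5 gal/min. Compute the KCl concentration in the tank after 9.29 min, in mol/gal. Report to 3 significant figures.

0.0494 mol/gal

Total volume: dV/dt = Q_in − Q_out = -22.300 gal/min, so V(t) = 898 − 22.300 t and V(9.29) = 690.83 gal.
Solute balance: dm/dt = 0 − Q_out C = −Q_out m/V(t).
Separate: dm/m = −Q_out dt/V(t) ⇒ ln(m/m₀) = −(Q_out/(Q_in−Q_out)) ln(V/V₀).
m = m₀ (V₀/V)^(Q_out/(Q_in−Q_out)) = 60.4 × (898/690.83)^(-2.1749) = 34.144 mol.
C = m/V = 34.144/690.83 = 0.049424 mol/gal.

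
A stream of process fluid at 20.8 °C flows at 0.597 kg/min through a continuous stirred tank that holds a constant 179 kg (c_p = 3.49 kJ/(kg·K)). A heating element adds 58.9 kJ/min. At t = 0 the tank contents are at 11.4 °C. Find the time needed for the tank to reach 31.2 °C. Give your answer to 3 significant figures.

224 min

Energy balance: M c_p dT/dt = ṁ c_p (T_in − T) + 58.9.
τ = M/ṁ = 299.83 min; T_ss = T_in + Q̇/(ṁ c_p) = 49.069 °C.
T(t) = T_ss + (T₀ − T_ss) e^(−t/τ). Set T = 31.2:
e^(−t/τ) = (31.2 − 49.069)/(11.4 − 49.069) = 0.47437
t = −299.83 · ln(0.47437) = 223.60 min.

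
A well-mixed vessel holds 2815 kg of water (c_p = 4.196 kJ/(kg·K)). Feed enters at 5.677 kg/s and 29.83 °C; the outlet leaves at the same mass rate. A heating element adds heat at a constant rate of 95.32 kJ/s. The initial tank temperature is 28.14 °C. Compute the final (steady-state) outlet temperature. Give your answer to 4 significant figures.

33.83 °C

M c_p dT/dt = ṁ c_p (T_in − T) + Q̇.
At steady state dT/dt = 0 ⇒ T_ss = T_in + Q̇/(ṁ c_p) = 29.83 + 95.32/(5.677·4.196) = 33.8316 °C.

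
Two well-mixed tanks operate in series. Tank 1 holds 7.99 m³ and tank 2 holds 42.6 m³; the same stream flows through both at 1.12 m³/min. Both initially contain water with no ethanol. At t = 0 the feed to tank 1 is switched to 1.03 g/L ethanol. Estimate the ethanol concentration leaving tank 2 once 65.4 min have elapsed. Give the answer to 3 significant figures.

0.803 g/L

Time constants: τᵢ = Vᵢ/Q for each well-mixed tank.
τ₁ = 7.99/1.12 = 7.1339 min; τ₂ = 42.6/1.12 = 38.036 min.
Tank 1: C₁ = C_in(1 − e^(−t/τ₁)). Tank 2 (τ₁ ≠ τ₂): C₂ = C_in[1 − (τ₁ e^(−t/τ₁) − τ₂ e^(−t/τ₂))/(τ₁ − τ₂)].
At t = 65.4: e^(−t/τ₁) = 0.00010438, e^(−t/τ₂) = 0.17917.
C₂ = 1.03·[1 − (7.1339·0.00010438 − 38.036·0.17917)/(-30.902)] = 1.03·0.77949 = 0.80288 g/L.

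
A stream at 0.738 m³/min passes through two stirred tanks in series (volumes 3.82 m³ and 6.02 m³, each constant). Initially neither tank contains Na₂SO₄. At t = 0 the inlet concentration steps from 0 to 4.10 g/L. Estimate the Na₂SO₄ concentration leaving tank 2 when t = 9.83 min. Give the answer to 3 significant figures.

1.80 g/L

Each tank obeys Vᵢ dCᵢ/dt = Q(Cᵢ₋₁ − Cᵢ), so τᵢ = Vᵢ/Q.
τ₁ = 3.82/0.738 = 5.1762 min; τ₂ = 6.02/0.738 = 8.1572 min.
Solving the cascade with C₁(0)=C₂(0)=0 gives C₂(t) = C_in[1 − (τ₁ e^(−t/τ₁) − τ₂ e^(−t/τ₂))/(τ₁ − τ₂)].
At t = 9.83: e^(−t/τ₁) = 0.14970, e^(−t/τ₂) = 0.29967.
C₂ = 4.10·[1 − (5.1762·0.14970 − 8.1572·0.29967)/(-2.9810)] = 4.10·0.43993 = 1.8037 g/L.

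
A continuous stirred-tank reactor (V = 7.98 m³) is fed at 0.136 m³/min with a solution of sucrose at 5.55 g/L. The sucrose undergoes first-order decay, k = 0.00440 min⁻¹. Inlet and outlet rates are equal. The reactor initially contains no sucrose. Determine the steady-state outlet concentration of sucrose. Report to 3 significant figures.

Accumulation = in − out − consumed: V dC/dt = Q C_in − Q C − k V C.
Steady state (dC/dt = 0): C_ss = Q C_in/(Q + kV) = C_in/(1 + kV/Q).
C_ss = 0.136·5.55/(0.136 + 0.00440·7.98) = 0.75480/0.17111 = 4.4111 g/L.

4.41 g/L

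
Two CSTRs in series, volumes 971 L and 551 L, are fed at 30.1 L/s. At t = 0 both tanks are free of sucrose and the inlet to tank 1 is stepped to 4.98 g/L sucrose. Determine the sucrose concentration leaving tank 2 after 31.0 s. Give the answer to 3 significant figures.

Each tank obeys Vᵢ dCᵢ/dt = Q(Cᵢ₋₁ − Cᵢ), so τᵢ = Vᵢ/Q.
τ₁ = 971/30.1 = 32.259 s; τ₂ = 551/30.1 = 18.306 s.
Solving the cascade with C₁(0)=C₂(0)=0 gives C₂(t) = C_in[1 − (τ₁ e^(−t/τ₁) − τ₂ e^(−t/τ₂))/(τ₁ − τ₂)].
At t = 31.0: e^(−t/τ₁) = 0.38252, e^(−t/τ₂) = 0.18388.
C₂ = 4.98·[1 − (32.259·0.38252 − 18.306·0.18388)/(13.953)] = 4.98·0.35688 = 1.7773 g/L.

1.78 g/L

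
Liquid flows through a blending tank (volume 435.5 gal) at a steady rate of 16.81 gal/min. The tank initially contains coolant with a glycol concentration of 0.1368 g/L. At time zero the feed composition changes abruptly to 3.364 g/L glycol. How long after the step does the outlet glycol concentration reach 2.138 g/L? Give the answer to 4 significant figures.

25.07 min

Species balance: V dC/dt = Q(C_in − C) ⇒ τ = V/Q = 25.9072 min.
C(t) = C_in + (C₀ − C_in) e^(−t/τ). Set C = 2.138 and solve for t:
e^(−t/τ) = (C − C_in)/(C₀ − C_in) = (2.138 − 3.364)/(0.1368 − 3.364) = 0.379896
t = −τ ln(…) = 25.9072 × 0.967858 = 25.0745 min.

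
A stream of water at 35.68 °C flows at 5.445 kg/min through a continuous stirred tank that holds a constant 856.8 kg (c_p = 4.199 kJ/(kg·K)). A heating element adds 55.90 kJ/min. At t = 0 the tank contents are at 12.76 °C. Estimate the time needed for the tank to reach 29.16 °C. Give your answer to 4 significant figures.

163.7 min

M c_p dT/dt = ṁ c_p (T_in − T) + Q̇.
τ = M/ṁ = 157.355 min; T_ss = T_in + Q̇/(ṁ c_p) = 38.1249 °C.
T(t) = T_ss + (T₀ − T_ss) e^(−t/τ). Set T = 29.16:
e^(−t/τ) = (29.16 − 38.1249)/(12.76 − 38.1249) = 0.353438
t = −157.355 · ln(0.353438) = 163.657 min.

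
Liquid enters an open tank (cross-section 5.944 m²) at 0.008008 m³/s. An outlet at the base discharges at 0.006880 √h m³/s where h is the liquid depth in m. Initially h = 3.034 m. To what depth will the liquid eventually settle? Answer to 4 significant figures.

1.355 m

A dh/dt = Q_in − 0.006880 √h. Steady state requires inflow = outflow:
Q_in = 0.006880 √h_ss ⇒ √h_ss = 0.008008/0.006880 = 1.16395.
h_ss = 1.16395² = 1.35479 m. (Since h₀ = 3.034 m > h_ss, the level will fall toward this value.)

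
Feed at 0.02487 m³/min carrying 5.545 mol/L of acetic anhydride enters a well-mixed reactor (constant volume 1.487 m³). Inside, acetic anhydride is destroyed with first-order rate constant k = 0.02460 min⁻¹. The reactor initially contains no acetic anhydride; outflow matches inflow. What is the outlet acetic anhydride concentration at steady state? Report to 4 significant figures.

2.244 mol/L

Species balance: V dC/dt = Q C_in − Q C − k V C.
Steady state (dC/dt = 0): C_ss = Q C_in/(Q + kV) = C_in/(1 + kV/Q).
C_ss = 0.02487·5.545/(0.02487 + 0.02460·1.487) = 0.137904/0.0614502 = 2.24416 mol/L.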